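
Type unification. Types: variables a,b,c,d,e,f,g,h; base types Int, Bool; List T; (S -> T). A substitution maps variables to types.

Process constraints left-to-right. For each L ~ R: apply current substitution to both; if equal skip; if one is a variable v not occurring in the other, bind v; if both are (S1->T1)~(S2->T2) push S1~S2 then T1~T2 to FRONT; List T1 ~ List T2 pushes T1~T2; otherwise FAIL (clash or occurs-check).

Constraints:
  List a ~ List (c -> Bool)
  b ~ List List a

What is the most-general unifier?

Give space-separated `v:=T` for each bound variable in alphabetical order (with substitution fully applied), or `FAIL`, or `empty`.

Answer: a:=(c -> Bool) b:=List List (c -> Bool)

Derivation:
step 1: unify List a ~ List (c -> Bool)  [subst: {-} | 1 pending]
  -> decompose List: push a~(c -> Bool)
step 2: unify a ~ (c -> Bool)  [subst: {-} | 1 pending]
  bind a := (c -> Bool)
step 3: unify b ~ List List (c -> Bool)  [subst: {a:=(c -> Bool)} | 0 pending]
  bind b := List List (c -> Bool)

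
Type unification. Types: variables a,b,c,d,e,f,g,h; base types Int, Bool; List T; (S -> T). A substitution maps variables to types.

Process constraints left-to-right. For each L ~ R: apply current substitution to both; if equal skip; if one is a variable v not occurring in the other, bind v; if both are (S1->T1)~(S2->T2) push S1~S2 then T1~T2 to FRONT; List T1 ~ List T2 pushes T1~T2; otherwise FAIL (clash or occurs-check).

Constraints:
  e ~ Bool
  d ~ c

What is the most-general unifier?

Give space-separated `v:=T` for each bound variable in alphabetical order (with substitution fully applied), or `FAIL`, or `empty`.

step 1: unify e ~ Bool  [subst: {-} | 1 pending]
  bind e := Bool
step 2: unify d ~ c  [subst: {e:=Bool} | 0 pending]
  bind d := c

Answer: d:=c e:=Bool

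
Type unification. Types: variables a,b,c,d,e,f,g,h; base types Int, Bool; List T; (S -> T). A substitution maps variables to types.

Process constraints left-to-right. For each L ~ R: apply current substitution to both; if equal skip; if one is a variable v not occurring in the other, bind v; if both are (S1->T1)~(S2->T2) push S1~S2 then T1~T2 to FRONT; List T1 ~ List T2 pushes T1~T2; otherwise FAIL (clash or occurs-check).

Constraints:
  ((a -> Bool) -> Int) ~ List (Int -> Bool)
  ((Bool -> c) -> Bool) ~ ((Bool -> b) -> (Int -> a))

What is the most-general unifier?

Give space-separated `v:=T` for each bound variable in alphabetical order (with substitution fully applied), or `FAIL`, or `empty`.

Answer: FAIL

Derivation:
step 1: unify ((a -> Bool) -> Int) ~ List (Int -> Bool)  [subst: {-} | 1 pending]
  clash: ((a -> Bool) -> Int) vs List (Int -> Bool)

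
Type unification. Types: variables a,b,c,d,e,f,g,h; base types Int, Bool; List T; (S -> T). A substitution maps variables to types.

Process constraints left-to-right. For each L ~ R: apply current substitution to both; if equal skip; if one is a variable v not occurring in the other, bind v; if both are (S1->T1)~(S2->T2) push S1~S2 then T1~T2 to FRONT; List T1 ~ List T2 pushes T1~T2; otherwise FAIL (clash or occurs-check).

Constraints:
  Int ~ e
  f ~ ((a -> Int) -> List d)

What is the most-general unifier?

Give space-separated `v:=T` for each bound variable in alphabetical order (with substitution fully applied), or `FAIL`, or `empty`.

step 1: unify Int ~ e  [subst: {-} | 1 pending]
  bind e := Int
step 2: unify f ~ ((a -> Int) -> List d)  [subst: {e:=Int} | 0 pending]
  bind f := ((a -> Int) -> List d)

Answer: e:=Int f:=((a -> Int) -> List d)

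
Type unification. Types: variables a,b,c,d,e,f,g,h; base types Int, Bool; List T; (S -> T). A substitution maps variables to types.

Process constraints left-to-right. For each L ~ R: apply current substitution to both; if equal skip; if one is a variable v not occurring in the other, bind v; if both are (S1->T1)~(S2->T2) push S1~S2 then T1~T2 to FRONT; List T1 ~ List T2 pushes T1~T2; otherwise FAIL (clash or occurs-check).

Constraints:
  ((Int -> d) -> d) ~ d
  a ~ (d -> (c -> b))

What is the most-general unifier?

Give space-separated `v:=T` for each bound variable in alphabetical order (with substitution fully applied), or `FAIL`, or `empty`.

Answer: FAIL

Derivation:
step 1: unify ((Int -> d) -> d) ~ d  [subst: {-} | 1 pending]
  occurs-check fail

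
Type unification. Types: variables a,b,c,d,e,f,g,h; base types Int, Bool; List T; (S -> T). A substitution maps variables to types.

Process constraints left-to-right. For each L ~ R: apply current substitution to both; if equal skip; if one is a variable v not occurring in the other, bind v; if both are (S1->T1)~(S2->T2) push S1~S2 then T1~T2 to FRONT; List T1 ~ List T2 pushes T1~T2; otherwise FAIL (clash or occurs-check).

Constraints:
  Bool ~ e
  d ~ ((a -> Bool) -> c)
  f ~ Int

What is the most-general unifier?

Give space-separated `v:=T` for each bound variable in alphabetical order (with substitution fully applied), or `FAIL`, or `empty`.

Answer: d:=((a -> Bool) -> c) e:=Bool f:=Int

Derivation:
step 1: unify Bool ~ e  [subst: {-} | 2 pending]
  bind e := Bool
step 2: unify d ~ ((a -> Bool) -> c)  [subst: {e:=Bool} | 1 pending]
  bind d := ((a -> Bool) -> c)
step 3: unify f ~ Int  [subst: {e:=Bool, d:=((a -> Bool) -> c)} | 0 pending]
  bind f := Int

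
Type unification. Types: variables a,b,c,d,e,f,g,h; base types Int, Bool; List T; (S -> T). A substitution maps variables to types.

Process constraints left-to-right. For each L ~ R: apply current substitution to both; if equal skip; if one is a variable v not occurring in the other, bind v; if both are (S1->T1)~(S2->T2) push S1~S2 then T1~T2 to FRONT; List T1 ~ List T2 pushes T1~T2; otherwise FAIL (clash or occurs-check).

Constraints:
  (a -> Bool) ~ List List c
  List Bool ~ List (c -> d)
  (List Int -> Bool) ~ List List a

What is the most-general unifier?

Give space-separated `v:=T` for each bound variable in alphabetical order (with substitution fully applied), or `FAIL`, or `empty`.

step 1: unify (a -> Bool) ~ List List c  [subst: {-} | 2 pending]
  clash: (a -> Bool) vs List List c

Answer: FAIL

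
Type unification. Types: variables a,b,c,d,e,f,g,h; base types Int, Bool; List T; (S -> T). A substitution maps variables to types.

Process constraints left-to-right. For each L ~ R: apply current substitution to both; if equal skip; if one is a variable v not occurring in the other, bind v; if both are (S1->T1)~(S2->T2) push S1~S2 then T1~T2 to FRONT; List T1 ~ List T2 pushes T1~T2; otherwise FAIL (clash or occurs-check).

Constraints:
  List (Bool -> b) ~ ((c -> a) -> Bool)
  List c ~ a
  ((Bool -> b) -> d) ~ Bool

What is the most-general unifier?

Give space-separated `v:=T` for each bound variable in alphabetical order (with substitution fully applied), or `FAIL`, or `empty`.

Answer: FAIL

Derivation:
step 1: unify List (Bool -> b) ~ ((c -> a) -> Bool)  [subst: {-} | 2 pending]
  clash: List (Bool -> b) vs ((c -> a) -> Bool)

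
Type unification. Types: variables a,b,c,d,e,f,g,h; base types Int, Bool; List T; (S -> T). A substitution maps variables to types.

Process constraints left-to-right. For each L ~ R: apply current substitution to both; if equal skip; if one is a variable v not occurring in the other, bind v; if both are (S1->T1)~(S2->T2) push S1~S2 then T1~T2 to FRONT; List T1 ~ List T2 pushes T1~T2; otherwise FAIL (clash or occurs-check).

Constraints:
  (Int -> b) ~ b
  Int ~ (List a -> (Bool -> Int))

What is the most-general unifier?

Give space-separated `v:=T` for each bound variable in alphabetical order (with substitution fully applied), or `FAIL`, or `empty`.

step 1: unify (Int -> b) ~ b  [subst: {-} | 1 pending]
  occurs-check fail

Answer: FAIL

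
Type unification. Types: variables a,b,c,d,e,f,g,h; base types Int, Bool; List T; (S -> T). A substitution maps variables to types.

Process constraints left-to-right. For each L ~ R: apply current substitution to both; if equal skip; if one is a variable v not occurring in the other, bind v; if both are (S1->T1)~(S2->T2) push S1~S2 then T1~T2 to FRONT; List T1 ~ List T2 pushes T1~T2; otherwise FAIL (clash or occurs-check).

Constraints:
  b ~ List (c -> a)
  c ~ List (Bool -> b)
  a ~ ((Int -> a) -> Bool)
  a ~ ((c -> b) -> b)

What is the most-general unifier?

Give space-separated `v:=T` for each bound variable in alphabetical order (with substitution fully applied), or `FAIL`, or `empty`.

step 1: unify b ~ List (c -> a)  [subst: {-} | 3 pending]
  bind b := List (c -> a)
step 2: unify c ~ List (Bool -> List (c -> a))  [subst: {b:=List (c -> a)} | 2 pending]
  occurs-check fail: c in List (Bool -> List (c -> a))

Answer: FAIL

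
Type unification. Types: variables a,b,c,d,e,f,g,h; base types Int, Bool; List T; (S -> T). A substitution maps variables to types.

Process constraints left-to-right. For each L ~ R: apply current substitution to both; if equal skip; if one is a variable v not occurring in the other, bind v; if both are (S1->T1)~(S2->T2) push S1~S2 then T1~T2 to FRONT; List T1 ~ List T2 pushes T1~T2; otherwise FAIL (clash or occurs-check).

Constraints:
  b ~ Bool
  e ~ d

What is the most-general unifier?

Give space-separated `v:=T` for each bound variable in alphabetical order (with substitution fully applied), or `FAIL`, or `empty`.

step 1: unify b ~ Bool  [subst: {-} | 1 pending]
  bind b := Bool
step 2: unify e ~ d  [subst: {b:=Bool} | 0 pending]
  bind e := d

Answer: b:=Bool e:=d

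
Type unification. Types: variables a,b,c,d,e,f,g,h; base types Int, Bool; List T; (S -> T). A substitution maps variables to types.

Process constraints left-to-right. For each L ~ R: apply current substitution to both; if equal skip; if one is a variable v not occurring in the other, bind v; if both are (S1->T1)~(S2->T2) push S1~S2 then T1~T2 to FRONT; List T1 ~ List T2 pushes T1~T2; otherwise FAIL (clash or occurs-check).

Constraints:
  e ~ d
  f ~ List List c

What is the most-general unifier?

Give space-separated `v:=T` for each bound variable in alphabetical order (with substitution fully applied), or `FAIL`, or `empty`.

step 1: unify e ~ d  [subst: {-} | 1 pending]
  bind e := d
step 2: unify f ~ List List c  [subst: {e:=d} | 0 pending]
  bind f := List List c

Answer: e:=d f:=List List c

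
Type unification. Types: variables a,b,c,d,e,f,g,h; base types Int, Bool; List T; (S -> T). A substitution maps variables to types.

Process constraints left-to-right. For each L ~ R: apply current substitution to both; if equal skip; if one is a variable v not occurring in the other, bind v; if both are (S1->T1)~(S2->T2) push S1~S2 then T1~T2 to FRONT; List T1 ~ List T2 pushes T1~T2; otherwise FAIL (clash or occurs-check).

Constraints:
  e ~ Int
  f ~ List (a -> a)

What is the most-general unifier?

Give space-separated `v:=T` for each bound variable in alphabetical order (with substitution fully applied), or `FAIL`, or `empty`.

step 1: unify e ~ Int  [subst: {-} | 1 pending]
  bind e := Int
step 2: unify f ~ List (a -> a)  [subst: {e:=Int} | 0 pending]
  bind f := List (a -> a)

Answer: e:=Int f:=List (a -> a)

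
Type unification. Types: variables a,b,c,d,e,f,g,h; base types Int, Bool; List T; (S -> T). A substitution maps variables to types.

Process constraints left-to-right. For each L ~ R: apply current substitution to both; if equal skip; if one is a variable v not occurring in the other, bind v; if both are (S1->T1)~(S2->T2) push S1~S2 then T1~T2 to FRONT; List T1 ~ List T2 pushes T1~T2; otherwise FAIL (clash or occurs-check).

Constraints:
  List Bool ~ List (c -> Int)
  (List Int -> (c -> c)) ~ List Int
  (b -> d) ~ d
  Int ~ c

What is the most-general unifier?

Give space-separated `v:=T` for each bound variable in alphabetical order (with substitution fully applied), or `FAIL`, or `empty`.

Answer: FAIL

Derivation:
step 1: unify List Bool ~ List (c -> Int)  [subst: {-} | 3 pending]
  -> decompose List: push Bool~(c -> Int)
step 2: unify Bool ~ (c -> Int)  [subst: {-} | 3 pending]
  clash: Bool vs (c -> Int)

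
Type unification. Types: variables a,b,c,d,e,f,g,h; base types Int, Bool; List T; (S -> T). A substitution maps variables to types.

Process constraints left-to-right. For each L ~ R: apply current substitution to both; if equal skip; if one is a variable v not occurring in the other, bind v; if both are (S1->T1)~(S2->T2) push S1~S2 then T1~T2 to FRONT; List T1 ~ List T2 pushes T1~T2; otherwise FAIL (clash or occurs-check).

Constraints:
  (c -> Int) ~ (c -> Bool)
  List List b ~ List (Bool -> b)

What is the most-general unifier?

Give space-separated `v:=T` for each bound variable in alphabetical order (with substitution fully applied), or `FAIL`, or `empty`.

Answer: FAIL

Derivation:
step 1: unify (c -> Int) ~ (c -> Bool)  [subst: {-} | 1 pending]
  -> decompose arrow: push c~c, Int~Bool
step 2: unify c ~ c  [subst: {-} | 2 pending]
  -> identical, skip
step 3: unify Int ~ Bool  [subst: {-} | 1 pending]
  clash: Int vs Bool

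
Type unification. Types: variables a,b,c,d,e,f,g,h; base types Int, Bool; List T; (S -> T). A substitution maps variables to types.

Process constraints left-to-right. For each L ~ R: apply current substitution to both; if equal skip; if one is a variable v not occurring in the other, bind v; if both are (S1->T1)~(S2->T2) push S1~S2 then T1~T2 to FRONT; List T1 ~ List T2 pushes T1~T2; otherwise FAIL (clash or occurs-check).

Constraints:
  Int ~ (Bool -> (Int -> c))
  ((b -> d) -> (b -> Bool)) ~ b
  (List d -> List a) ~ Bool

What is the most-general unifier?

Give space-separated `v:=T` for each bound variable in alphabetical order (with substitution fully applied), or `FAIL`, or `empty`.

Answer: FAIL

Derivation:
step 1: unify Int ~ (Bool -> (Int -> c))  [subst: {-} | 2 pending]
  clash: Int vs (Bool -> (Int -> c))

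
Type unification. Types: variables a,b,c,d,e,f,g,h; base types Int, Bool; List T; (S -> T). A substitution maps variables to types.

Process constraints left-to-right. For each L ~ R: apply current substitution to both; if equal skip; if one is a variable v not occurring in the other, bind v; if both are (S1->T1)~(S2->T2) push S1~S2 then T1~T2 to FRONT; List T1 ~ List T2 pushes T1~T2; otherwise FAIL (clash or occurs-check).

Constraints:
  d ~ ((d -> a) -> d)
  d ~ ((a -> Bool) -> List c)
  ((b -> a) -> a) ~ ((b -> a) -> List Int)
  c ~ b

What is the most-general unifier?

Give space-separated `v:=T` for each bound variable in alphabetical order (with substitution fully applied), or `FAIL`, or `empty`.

Answer: FAIL

Derivation:
step 1: unify d ~ ((d -> a) -> d)  [subst: {-} | 3 pending]
  occurs-check fail: d in ((d -> a) -> d)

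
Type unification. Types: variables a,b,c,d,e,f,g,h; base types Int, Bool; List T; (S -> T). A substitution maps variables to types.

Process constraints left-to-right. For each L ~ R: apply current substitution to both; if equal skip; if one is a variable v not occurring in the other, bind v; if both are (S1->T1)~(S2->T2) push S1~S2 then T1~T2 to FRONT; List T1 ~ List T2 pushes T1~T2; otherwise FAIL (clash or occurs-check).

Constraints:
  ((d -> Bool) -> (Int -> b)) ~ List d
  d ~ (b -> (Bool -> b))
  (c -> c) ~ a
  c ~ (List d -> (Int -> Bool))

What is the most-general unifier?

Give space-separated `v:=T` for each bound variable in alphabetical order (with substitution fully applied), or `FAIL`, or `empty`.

step 1: unify ((d -> Bool) -> (Int -> b)) ~ List d  [subst: {-} | 3 pending]
  clash: ((d -> Bool) -> (Int -> b)) vs List d

Answer: FAIL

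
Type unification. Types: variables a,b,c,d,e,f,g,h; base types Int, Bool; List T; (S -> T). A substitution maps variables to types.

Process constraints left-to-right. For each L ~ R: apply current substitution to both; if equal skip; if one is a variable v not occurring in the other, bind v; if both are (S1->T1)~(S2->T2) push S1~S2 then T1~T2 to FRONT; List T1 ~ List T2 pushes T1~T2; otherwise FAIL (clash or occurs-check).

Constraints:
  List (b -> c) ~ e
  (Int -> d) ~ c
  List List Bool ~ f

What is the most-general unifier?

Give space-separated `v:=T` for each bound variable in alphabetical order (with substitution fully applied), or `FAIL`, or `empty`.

Answer: c:=(Int -> d) e:=List (b -> (Int -> d)) f:=List List Bool

Derivation:
step 1: unify List (b -> c) ~ e  [subst: {-} | 2 pending]
  bind e := List (b -> c)
step 2: unify (Int -> d) ~ c  [subst: {e:=List (b -> c)} | 1 pending]
  bind c := (Int -> d)
step 3: unify List List Bool ~ f  [subst: {e:=List (b -> c), c:=(Int -> d)} | 0 pending]
  bind f := List List Bool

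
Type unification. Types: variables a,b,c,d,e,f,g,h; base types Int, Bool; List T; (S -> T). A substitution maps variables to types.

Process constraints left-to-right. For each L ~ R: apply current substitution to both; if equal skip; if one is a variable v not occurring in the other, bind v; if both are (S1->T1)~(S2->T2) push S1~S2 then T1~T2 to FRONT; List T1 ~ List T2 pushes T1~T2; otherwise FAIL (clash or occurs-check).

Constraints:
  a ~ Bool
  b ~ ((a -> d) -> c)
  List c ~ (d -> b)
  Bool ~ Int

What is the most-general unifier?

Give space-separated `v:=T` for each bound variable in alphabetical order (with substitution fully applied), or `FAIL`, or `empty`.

Answer: FAIL

Derivation:
step 1: unify a ~ Bool  [subst: {-} | 3 pending]
  bind a := Bool
step 2: unify b ~ ((Bool -> d) -> c)  [subst: {a:=Bool} | 2 pending]
  bind b := ((Bool -> d) -> c)
step 3: unify List c ~ (d -> ((Bool -> d) -> c))  [subst: {a:=Bool, b:=((Bool -> d) -> c)} | 1 pending]
  clash: List c vs (d -> ((Bool -> d) -> c))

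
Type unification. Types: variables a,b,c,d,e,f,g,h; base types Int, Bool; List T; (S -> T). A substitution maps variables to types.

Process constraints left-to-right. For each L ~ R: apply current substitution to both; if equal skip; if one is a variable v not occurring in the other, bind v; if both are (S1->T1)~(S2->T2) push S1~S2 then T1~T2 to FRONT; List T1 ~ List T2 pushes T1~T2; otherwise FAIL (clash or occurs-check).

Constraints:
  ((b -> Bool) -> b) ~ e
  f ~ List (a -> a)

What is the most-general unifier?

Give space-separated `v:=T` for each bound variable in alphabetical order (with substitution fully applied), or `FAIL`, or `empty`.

step 1: unify ((b -> Bool) -> b) ~ e  [subst: {-} | 1 pending]
  bind e := ((b -> Bool) -> b)
step 2: unify f ~ List (a -> a)  [subst: {e:=((b -> Bool) -> b)} | 0 pending]
  bind f := List (a -> a)

Answer: e:=((b -> Bool) -> b) f:=List (a -> a)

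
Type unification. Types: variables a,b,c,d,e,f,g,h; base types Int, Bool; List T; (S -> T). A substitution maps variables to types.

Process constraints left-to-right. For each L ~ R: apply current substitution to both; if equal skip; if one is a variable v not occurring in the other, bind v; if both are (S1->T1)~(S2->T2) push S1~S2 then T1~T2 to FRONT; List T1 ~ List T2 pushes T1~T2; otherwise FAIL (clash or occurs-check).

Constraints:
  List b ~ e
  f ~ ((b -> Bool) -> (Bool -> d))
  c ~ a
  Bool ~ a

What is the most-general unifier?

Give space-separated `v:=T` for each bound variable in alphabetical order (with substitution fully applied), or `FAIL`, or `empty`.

step 1: unify List b ~ e  [subst: {-} | 3 pending]
  bind e := List b
step 2: unify f ~ ((b -> Bool) -> (Bool -> d))  [subst: {e:=List b} | 2 pending]
  bind f := ((b -> Bool) -> (Bool -> d))
step 3: unify c ~ a  [subst: {e:=List b, f:=((b -> Bool) -> (Bool -> d))} | 1 pending]
  bind c := a
step 4: unify Bool ~ a  [subst: {e:=List b, f:=((b -> Bool) -> (Bool -> d)), c:=a} | 0 pending]
  bind a := Bool

Answer: a:=Bool c:=Bool e:=List b f:=((b -> Bool) -> (Bool -> d))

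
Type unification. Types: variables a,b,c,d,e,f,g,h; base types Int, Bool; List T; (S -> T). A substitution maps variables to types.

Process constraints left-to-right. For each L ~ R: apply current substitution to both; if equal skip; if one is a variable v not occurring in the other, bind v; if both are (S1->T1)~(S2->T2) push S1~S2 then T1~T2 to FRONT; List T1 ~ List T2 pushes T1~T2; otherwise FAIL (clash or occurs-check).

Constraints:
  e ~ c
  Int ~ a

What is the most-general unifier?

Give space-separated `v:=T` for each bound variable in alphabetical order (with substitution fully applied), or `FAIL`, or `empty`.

Answer: a:=Int e:=c

Derivation:
step 1: unify e ~ c  [subst: {-} | 1 pending]
  bind e := c
step 2: unify Int ~ a  [subst: {e:=c} | 0 pending]
  bind a := Int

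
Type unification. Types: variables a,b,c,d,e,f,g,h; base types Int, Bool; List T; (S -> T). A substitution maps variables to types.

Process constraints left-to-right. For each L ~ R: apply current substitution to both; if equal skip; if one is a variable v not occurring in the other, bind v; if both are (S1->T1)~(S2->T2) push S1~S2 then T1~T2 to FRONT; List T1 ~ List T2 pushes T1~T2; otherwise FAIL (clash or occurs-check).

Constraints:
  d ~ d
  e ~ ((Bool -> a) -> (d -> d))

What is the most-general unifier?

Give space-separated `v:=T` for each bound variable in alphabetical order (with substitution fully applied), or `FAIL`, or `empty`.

Answer: e:=((Bool -> a) -> (d -> d))

Derivation:
step 1: unify d ~ d  [subst: {-} | 1 pending]
  -> identical, skip
step 2: unify e ~ ((Bool -> a) -> (d -> d))  [subst: {-} | 0 pending]
  bind e := ((Bool -> a) -> (d -> d))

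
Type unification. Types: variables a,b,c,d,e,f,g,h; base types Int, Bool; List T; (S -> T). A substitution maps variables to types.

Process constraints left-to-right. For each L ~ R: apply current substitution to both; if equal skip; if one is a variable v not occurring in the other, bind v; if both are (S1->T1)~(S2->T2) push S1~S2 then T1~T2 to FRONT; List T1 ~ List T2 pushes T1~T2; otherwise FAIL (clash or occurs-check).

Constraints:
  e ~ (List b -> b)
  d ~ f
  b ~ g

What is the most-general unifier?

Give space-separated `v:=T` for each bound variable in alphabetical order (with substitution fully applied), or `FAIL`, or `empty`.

step 1: unify e ~ (List b -> b)  [subst: {-} | 2 pending]
  bind e := (List b -> b)
step 2: unify d ~ f  [subst: {e:=(List b -> b)} | 1 pending]
  bind d := f
step 3: unify b ~ g  [subst: {e:=(List b -> b), d:=f} | 0 pending]
  bind b := g

Answer: b:=g d:=f e:=(List g -> g)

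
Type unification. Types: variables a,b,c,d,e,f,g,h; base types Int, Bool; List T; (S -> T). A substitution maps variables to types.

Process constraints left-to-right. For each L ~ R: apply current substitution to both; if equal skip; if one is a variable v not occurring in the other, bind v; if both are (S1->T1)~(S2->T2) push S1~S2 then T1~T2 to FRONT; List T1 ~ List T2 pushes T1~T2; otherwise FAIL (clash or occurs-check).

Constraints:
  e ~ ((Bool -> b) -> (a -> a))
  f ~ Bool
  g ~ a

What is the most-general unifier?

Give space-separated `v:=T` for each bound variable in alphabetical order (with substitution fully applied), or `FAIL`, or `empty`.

Answer: e:=((Bool -> b) -> (a -> a)) f:=Bool g:=a

Derivation:
step 1: unify e ~ ((Bool -> b) -> (a -> a))  [subst: {-} | 2 pending]
  bind e := ((Bool -> b) -> (a -> a))
step 2: unify f ~ Bool  [subst: {e:=((Bool -> b) -> (a -> a))} | 1 pending]
  bind f := Bool
step 3: unify g ~ a  [subst: {e:=((Bool -> b) -> (a -> a)), f:=Bool} | 0 pending]
  bind g := a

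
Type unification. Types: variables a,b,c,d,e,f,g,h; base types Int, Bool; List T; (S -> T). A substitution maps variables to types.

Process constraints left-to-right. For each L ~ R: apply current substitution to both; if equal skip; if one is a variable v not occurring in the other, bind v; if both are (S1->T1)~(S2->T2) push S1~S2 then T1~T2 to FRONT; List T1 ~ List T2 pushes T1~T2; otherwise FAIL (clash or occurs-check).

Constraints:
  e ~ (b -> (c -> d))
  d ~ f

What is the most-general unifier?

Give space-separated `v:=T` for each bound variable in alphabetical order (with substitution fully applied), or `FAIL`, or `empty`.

Answer: d:=f e:=(b -> (c -> f))

Derivation:
step 1: unify e ~ (b -> (c -> d))  [subst: {-} | 1 pending]
  bind e := (b -> (c -> d))
step 2: unify d ~ f  [subst: {e:=(b -> (c -> d))} | 0 pending]
  bind d := f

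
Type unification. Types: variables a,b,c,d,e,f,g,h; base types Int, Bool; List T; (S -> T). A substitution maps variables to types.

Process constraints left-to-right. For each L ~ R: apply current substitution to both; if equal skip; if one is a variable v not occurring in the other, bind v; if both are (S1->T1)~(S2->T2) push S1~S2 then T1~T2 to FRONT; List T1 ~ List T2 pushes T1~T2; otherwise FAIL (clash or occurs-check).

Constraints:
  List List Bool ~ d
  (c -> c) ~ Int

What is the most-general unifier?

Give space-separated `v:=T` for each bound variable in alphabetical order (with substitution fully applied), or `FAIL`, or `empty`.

step 1: unify List List Bool ~ d  [subst: {-} | 1 pending]
  bind d := List List Bool
step 2: unify (c -> c) ~ Int  [subst: {d:=List List Bool} | 0 pending]
  clash: (c -> c) vs Int

Answer: FAIL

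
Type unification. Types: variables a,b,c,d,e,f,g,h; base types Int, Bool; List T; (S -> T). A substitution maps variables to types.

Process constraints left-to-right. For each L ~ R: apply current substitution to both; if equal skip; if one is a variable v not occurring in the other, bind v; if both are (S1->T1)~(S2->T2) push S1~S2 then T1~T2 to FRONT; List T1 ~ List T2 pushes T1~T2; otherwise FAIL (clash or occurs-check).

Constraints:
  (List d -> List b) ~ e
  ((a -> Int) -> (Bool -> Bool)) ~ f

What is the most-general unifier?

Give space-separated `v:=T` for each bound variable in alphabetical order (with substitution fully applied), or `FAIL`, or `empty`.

Answer: e:=(List d -> List b) f:=((a -> Int) -> (Bool -> Bool))

Derivation:
step 1: unify (List d -> List b) ~ e  [subst: {-} | 1 pending]
  bind e := (List d -> List b)
step 2: unify ((a -> Int) -> (Bool -> Bool)) ~ f  [subst: {e:=(List d -> List b)} | 0 pending]
  bind f := ((a -> Int) -> (Bool -> Bool))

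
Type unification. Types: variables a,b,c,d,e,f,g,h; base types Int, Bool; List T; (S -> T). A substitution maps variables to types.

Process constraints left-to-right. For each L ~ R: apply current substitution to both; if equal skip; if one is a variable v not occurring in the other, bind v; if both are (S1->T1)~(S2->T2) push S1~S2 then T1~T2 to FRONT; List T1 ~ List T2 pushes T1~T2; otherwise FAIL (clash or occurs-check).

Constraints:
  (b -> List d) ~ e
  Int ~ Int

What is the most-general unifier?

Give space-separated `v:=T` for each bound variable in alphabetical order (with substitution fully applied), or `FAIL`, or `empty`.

Answer: e:=(b -> List d)

Derivation:
step 1: unify (b -> List d) ~ e  [subst: {-} | 1 pending]
  bind e := (b -> List d)
step 2: unify Int ~ Int  [subst: {e:=(b -> List d)} | 0 pending]
  -> identical, skip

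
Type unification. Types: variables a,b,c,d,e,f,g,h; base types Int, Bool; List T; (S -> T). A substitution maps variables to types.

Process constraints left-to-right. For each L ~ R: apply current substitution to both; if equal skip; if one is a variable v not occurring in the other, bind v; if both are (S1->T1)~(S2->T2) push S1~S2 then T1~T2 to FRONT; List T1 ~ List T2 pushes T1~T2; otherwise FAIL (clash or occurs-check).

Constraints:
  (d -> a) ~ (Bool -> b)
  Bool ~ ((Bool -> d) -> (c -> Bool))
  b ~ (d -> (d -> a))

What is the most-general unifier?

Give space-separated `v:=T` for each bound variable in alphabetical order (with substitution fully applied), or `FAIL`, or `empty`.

step 1: unify (d -> a) ~ (Bool -> b)  [subst: {-} | 2 pending]
  -> decompose arrow: push d~Bool, a~b
step 2: unify d ~ Bool  [subst: {-} | 3 pending]
  bind d := Bool
step 3: unify a ~ b  [subst: {d:=Bool} | 2 pending]
  bind a := b
step 4: unify Bool ~ ((Bool -> Bool) -> (c -> Bool))  [subst: {d:=Bool, a:=b} | 1 pending]
  clash: Bool vs ((Bool -> Bool) -> (c -> Bool))

Answer: FAIL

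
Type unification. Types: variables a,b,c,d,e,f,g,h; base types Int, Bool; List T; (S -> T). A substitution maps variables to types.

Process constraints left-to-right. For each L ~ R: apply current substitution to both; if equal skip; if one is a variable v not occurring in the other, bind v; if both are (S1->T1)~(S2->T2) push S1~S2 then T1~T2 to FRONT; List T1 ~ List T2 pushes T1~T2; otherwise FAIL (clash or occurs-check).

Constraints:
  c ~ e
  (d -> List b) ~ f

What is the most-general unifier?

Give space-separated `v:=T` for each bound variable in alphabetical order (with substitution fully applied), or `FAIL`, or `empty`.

step 1: unify c ~ e  [subst: {-} | 1 pending]
  bind c := e
step 2: unify (d -> List b) ~ f  [subst: {c:=e} | 0 pending]
  bind f := (d -> List b)

Answer: c:=e f:=(d -> List b)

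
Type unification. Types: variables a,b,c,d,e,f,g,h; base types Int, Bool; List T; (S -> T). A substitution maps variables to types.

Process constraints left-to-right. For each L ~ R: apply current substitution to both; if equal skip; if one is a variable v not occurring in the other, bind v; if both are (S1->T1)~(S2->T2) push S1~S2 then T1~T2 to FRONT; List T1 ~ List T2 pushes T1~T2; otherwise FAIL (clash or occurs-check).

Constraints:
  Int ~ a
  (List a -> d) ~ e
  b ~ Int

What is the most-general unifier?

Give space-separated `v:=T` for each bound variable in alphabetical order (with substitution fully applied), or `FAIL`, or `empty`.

step 1: unify Int ~ a  [subst: {-} | 2 pending]
  bind a := Int
step 2: unify (List Int -> d) ~ e  [subst: {a:=Int} | 1 pending]
  bind e := (List Int -> d)
step 3: unify b ~ Int  [subst: {a:=Int, e:=(List Int -> d)} | 0 pending]
  bind b := Int

Answer: a:=Int b:=Int e:=(List Int -> d)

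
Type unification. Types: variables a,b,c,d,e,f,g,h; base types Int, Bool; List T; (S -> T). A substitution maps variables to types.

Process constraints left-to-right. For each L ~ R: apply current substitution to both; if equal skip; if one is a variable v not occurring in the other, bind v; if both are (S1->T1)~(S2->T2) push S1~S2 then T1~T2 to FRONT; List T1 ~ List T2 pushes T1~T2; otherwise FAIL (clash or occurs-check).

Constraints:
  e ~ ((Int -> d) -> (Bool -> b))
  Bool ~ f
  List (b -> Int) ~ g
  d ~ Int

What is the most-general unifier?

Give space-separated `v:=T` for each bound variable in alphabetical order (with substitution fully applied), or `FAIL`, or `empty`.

step 1: unify e ~ ((Int -> d) -> (Bool -> b))  [subst: {-} | 3 pending]
  bind e := ((Int -> d) -> (Bool -> b))
step 2: unify Bool ~ f  [subst: {e:=((Int -> d) -> (Bool -> b))} | 2 pending]
  bind f := Bool
step 3: unify List (b -> Int) ~ g  [subst: {e:=((Int -> d) -> (Bool -> b)), f:=Bool} | 1 pending]
  bind g := List (b -> Int)
step 4: unify d ~ Int  [subst: {e:=((Int -> d) -> (Bool -> b)), f:=Bool, g:=List (b -> Int)} | 0 pending]
  bind d := Int

Answer: d:=Int e:=((Int -> Int) -> (Bool -> b)) f:=Bool g:=List (b -> Int)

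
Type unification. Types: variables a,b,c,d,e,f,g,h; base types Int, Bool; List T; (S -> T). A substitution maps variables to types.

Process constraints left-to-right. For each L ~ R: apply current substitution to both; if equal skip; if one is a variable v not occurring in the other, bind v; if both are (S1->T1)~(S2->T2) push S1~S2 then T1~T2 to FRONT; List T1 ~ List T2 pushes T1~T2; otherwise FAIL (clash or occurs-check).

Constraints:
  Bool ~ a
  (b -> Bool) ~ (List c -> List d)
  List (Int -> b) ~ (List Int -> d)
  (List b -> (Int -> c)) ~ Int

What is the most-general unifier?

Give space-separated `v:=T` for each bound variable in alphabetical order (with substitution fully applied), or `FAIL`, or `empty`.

Answer: FAIL

Derivation:
step 1: unify Bool ~ a  [subst: {-} | 3 pending]
  bind a := Bool
step 2: unify (b -> Bool) ~ (List c -> List d)  [subst: {a:=Bool} | 2 pending]
  -> decompose arrow: push b~List c, Bool~List d
step 3: unify b ~ List c  [subst: {a:=Bool} | 3 pending]
  bind b := List c
step 4: unify Bool ~ List d  [subst: {a:=Bool, b:=List c} | 2 pending]
  clash: Bool vs List d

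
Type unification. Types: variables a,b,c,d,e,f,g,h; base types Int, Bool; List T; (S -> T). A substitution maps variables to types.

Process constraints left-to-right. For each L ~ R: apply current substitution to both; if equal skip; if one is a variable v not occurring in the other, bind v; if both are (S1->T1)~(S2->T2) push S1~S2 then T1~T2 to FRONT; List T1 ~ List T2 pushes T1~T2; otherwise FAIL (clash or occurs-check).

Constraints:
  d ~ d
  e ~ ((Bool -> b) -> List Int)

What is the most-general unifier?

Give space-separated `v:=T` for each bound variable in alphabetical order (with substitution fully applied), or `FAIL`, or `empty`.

Answer: e:=((Bool -> b) -> List Int)

Derivation:
step 1: unify d ~ d  [subst: {-} | 1 pending]
  -> identical, skip
step 2: unify e ~ ((Bool -> b) -> List Int)  [subst: {-} | 0 pending]
  bind e := ((Bool -> b) -> List Int)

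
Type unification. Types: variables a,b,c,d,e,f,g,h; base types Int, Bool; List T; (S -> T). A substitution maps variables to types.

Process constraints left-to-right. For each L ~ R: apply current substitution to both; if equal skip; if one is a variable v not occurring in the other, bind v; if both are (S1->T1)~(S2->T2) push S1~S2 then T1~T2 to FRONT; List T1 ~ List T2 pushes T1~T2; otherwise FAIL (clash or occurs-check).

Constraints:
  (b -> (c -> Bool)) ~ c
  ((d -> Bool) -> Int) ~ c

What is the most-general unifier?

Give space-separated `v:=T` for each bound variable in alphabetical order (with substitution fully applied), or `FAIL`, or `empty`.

Answer: FAIL

Derivation:
step 1: unify (b -> (c -> Bool)) ~ c  [subst: {-} | 1 pending]
  occurs-check fail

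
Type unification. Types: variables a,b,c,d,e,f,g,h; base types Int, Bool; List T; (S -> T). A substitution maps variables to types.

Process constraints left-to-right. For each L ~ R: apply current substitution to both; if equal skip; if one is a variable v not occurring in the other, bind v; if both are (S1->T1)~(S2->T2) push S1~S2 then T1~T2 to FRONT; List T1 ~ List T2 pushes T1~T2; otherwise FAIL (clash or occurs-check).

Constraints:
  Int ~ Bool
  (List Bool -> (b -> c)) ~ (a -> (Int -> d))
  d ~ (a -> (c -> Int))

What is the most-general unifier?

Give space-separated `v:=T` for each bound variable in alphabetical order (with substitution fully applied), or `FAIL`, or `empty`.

step 1: unify Int ~ Bool  [subst: {-} | 2 pending]
  clash: Int vs Bool

Answer: FAIL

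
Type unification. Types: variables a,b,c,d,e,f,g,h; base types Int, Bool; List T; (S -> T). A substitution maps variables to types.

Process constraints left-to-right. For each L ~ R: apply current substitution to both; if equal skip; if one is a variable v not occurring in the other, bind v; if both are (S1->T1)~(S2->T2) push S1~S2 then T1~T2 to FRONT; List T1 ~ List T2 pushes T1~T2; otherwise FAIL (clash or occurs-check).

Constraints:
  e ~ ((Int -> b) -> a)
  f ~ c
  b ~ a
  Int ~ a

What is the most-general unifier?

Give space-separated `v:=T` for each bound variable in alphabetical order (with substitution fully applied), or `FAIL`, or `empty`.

step 1: unify e ~ ((Int -> b) -> a)  [subst: {-} | 3 pending]
  bind e := ((Int -> b) -> a)
step 2: unify f ~ c  [subst: {e:=((Int -> b) -> a)} | 2 pending]
  bind f := c
step 3: unify b ~ a  [subst: {e:=((Int -> b) -> a), f:=c} | 1 pending]
  bind b := a
step 4: unify Int ~ a  [subst: {e:=((Int -> b) -> a), f:=c, b:=a} | 0 pending]
  bind a := Int

Answer: a:=Int b:=Int e:=((Int -> Int) -> Int) f:=c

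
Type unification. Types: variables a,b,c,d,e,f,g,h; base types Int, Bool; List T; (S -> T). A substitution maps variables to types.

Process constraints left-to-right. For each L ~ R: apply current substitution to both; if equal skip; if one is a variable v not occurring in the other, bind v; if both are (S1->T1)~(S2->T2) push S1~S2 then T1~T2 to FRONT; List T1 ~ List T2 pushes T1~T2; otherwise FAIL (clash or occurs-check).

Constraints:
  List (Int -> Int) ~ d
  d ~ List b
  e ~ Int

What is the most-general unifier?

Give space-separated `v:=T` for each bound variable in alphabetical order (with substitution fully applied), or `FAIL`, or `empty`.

step 1: unify List (Int -> Int) ~ d  [subst: {-} | 2 pending]
  bind d := List (Int -> Int)
step 2: unify List (Int -> Int) ~ List b  [subst: {d:=List (Int -> Int)} | 1 pending]
  -> decompose List: push (Int -> Int)~b
step 3: unify (Int -> Int) ~ b  [subst: {d:=List (Int -> Int)} | 1 pending]
  bind b := (Int -> Int)
step 4: unify e ~ Int  [subst: {d:=List (Int -> Int), b:=(Int -> Int)} | 0 pending]
  bind e := Int

Answer: b:=(Int -> Int) d:=List (Int -> Int) e:=Int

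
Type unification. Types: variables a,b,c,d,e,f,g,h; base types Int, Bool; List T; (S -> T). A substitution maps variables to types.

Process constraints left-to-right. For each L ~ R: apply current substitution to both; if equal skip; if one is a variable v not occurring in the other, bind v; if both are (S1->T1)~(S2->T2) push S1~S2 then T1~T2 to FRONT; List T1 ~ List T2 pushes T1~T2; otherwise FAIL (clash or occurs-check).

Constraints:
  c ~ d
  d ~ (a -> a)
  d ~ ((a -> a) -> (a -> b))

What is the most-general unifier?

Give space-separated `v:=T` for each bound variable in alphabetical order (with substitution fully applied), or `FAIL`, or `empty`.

Answer: FAIL

Derivation:
step 1: unify c ~ d  [subst: {-} | 2 pending]
  bind c := d
step 2: unify d ~ (a -> a)  [subst: {c:=d} | 1 pending]
  bind d := (a -> a)
step 3: unify (a -> a) ~ ((a -> a) -> (a -> b))  [subst: {c:=d, d:=(a -> a)} | 0 pending]
  -> decompose arrow: push a~(a -> a), a~(a -> b)
step 4: unify a ~ (a -> a)  [subst: {c:=d, d:=(a -> a)} | 1 pending]
  occurs-check fail: a in (a -> a)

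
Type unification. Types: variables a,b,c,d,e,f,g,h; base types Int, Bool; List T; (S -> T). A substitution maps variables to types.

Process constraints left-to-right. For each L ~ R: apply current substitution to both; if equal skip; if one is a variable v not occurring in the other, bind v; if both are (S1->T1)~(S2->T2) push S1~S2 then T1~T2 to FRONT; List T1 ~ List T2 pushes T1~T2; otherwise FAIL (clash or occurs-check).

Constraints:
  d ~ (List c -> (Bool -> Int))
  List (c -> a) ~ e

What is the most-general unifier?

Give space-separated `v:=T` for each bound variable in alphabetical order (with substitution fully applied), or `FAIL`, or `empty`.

Answer: d:=(List c -> (Bool -> Int)) e:=List (c -> a)

Derivation:
step 1: unify d ~ (List c -> (Bool -> Int))  [subst: {-} | 1 pending]
  bind d := (List c -> (Bool -> Int))
step 2: unify List (c -> a) ~ e  [subst: {d:=(List c -> (Bool -> Int))} | 0 pending]
  bind e := List (c -> a)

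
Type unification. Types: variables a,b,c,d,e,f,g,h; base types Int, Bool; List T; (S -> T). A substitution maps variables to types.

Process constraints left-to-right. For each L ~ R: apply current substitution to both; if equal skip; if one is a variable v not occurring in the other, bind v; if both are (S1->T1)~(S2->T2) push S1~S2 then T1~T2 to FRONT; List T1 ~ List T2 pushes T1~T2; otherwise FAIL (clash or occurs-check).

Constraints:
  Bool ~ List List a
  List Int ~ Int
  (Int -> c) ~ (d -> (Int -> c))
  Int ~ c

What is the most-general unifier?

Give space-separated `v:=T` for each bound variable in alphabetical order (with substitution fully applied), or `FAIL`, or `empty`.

Answer: FAIL

Derivation:
step 1: unify Bool ~ List List a  [subst: {-} | 3 pending]
  clash: Bool vs List List a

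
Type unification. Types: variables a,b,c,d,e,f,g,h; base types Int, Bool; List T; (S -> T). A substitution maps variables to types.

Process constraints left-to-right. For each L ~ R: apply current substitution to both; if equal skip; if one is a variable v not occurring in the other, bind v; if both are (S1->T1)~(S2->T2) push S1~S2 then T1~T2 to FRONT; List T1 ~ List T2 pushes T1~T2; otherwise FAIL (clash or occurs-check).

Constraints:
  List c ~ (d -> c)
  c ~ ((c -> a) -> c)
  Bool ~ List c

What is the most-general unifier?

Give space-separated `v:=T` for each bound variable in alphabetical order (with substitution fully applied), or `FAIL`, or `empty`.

step 1: unify List c ~ (d -> c)  [subst: {-} | 2 pending]
  clash: List c vs (d -> c)

Answer: FAIL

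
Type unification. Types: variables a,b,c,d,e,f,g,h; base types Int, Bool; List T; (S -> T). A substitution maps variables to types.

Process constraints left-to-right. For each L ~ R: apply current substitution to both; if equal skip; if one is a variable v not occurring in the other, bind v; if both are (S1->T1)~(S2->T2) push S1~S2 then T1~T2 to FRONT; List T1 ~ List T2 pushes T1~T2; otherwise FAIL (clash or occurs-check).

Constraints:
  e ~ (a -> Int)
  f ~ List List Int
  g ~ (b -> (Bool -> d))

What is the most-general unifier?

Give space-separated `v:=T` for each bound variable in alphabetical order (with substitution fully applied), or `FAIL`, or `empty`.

step 1: unify e ~ (a -> Int)  [subst: {-} | 2 pending]
  bind e := (a -> Int)
step 2: unify f ~ List List Int  [subst: {e:=(a -> Int)} | 1 pending]
  bind f := List List Int
step 3: unify g ~ (b -> (Bool -> d))  [subst: {e:=(a -> Int), f:=List List Int} | 0 pending]
  bind g := (b -> (Bool -> d))

Answer: e:=(a -> Int) f:=List List Int g:=(b -> (Bool -> d))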